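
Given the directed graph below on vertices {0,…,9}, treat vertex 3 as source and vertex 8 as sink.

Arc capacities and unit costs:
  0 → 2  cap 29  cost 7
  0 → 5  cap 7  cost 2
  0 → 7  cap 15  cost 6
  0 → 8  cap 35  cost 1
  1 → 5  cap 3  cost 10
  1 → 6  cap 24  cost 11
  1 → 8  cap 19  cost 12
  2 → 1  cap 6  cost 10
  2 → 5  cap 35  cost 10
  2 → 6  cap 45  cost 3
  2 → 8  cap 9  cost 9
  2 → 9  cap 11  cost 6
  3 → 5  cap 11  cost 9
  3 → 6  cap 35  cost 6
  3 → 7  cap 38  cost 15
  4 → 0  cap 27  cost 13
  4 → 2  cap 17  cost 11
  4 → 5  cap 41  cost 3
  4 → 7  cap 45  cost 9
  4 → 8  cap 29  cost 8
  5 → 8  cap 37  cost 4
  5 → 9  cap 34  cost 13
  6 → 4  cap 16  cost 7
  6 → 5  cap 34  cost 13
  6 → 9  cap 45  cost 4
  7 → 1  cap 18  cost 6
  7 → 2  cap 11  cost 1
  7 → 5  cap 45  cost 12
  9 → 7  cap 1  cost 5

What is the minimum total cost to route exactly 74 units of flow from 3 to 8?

Minimum cost for 74 units: 1752

shortest-cost path #1: 3→5→8 push 11 @ unit cost 13 (adds 143)
shortest-cost path #2: 3→6→4→5→8 push 16 @ unit cost 20 (adds 320)
shortest-cost path #3: 3→6→5→8 push 10 @ unit cost 23 (adds 230)
shortest-cost path #4: 3→6→5→4→8 push 9 @ unit cost 24 (adds 216)
shortest-cost path #5: 3→7→2→8 push 9 @ unit cost 25 (adds 225)
shortest-cost path #6: 3→7→2→5→4→8 push 2 @ unit cost 31 (adds 62)
shortest-cost path #7: 3→7→5→4→8 push 5 @ unit cost 32 (adds 160)
shortest-cost path #8: 3→7→1→8 push 12 @ unit cost 33 (adds 396)
total cost = 1752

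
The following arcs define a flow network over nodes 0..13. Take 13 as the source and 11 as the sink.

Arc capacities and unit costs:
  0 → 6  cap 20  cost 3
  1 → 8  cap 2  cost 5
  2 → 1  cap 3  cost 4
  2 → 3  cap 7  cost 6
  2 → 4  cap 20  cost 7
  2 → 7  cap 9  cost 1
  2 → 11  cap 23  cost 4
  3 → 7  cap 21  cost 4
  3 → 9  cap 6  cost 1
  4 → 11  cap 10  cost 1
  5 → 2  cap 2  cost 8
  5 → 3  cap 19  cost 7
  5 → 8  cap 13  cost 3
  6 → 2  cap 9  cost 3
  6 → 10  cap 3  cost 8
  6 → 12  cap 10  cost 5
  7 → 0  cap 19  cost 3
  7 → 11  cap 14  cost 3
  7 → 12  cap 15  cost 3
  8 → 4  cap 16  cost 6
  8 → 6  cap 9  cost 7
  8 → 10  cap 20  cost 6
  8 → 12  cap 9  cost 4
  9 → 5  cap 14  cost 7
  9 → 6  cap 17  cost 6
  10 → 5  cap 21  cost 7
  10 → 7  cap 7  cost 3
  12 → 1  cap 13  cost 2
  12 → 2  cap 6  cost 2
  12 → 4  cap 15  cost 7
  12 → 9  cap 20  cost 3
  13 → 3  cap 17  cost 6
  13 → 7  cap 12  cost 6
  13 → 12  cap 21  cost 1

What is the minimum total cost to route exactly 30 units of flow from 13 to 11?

shortest-cost path #1: 13→12→2→11 push 6 @ unit cost 7 (adds 42)
shortest-cost path #2: 13→7→11 push 12 @ unit cost 9 (adds 108)
shortest-cost path #3: 13→12→4→11 push 10 @ unit cost 9 (adds 90)
shortest-cost path #4: 13→3→7→11 push 2 @ unit cost 13 (adds 26)
total cost = 266

Minimum cost for 30 units: 266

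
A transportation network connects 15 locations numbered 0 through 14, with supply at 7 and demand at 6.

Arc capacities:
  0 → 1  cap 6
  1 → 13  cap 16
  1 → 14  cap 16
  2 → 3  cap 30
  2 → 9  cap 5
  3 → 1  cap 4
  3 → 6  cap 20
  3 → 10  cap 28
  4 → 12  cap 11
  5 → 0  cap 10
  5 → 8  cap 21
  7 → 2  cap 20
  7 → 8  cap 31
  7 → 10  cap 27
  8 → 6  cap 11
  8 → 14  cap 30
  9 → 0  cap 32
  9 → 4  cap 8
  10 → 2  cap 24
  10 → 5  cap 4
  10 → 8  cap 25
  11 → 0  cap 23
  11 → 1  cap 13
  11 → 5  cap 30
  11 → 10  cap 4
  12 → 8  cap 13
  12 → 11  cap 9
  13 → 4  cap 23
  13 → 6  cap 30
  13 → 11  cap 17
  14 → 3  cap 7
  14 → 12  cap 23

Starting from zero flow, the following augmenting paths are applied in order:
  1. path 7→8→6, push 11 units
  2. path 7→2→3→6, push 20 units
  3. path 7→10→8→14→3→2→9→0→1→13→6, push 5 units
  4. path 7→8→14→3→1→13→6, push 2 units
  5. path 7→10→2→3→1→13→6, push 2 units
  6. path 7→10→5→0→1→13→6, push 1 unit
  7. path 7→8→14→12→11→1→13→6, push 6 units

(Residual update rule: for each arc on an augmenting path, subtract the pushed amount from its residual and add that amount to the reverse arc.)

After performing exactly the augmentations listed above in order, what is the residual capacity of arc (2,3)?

after path 1 (7→8→6, push 11): res(2,3)=30
after path 2 (7→2→3→6, push 20): res(2,3)=10
after path 3 (7→10→8→14→3→2→9→0→1→13→6, push 5): res(2,3)=15
after path 4 (7→8→14→3→1→13→6, push 2): res(2,3)=15
after path 5 (7→10→2→3→1→13→6, push 2): res(2,3)=13
after path 6 (7→10→5→0→1→13→6, push 1): res(2,3)=13
after path 7 (7→8→14→12→11→1→13→6, push 6): res(2,3)=13

Residual capacity of (2,3): 13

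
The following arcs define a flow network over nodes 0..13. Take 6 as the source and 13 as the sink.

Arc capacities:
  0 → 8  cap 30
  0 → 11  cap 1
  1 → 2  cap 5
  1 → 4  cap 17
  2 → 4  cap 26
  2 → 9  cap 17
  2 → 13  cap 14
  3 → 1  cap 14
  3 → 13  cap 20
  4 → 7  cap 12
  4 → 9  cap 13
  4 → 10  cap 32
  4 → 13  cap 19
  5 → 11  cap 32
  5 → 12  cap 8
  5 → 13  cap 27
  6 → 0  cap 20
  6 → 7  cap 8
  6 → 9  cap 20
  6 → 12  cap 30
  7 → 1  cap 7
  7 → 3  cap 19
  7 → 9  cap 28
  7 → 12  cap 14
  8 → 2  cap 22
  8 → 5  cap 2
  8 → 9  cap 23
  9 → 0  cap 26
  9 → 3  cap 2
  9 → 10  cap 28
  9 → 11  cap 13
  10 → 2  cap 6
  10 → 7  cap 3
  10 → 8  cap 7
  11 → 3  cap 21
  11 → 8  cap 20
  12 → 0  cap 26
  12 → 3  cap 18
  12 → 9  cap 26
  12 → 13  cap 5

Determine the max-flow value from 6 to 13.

Maximum flow value: 60

augment #1: 6→12→13 bottleneck 5, total now 5
augment #2: 6→7→3→13 bottleneck 8, total now 13
augment #3: 6→9→3→13 bottleneck 2, total now 15
augment #4: 6→12→3→13 bottleneck 10, total now 25
augment #5: 6→0→8→2→13 bottleneck 14, total now 39
augment #6: 6→0→8→5→13 bottleneck 2, total now 41
augment #7: 6→0→8→2→4→13 bottleneck 4, total now 45
augment #8: 6→9→10→2→4→13 bottleneck 6, total now 51
augment #9: 6→12→3→1→4→13 bottleneck 8, total now 59
augment #10: 6→9→0→8→2→4→13 bottleneck 1, total now 60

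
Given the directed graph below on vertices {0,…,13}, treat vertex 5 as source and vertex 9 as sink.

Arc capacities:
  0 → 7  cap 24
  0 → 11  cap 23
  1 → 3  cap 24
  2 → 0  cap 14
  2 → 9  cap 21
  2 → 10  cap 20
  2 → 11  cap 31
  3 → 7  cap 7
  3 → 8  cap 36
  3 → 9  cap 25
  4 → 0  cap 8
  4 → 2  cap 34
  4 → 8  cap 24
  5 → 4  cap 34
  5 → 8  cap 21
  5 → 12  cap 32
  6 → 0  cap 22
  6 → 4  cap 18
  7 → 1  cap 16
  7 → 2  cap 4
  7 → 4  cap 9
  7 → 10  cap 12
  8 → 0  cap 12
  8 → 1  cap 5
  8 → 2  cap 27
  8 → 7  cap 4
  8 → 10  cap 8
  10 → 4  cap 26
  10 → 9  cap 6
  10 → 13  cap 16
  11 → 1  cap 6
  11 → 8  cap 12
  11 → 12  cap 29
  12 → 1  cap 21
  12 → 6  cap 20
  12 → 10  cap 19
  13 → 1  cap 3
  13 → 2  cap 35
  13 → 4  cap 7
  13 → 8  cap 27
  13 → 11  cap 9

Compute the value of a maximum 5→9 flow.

augment #1: 5→4→2→9 bottleneck 21, total now 21
augment #2: 5→8→10→9 bottleneck 6, total now 27
augment #3: 5→8→1→3→9 bottleneck 5, total now 32
augment #4: 5→12→1→3→9 bottleneck 19, total now 51

Maximum flow value: 51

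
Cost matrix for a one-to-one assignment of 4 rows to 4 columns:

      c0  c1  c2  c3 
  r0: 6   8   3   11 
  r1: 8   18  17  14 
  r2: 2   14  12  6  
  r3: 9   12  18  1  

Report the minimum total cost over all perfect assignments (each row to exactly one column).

optimal assignment: row0→col2 (cost 3), row1→col1 (cost 18), row2→col0 (cost 2), row3→col3 (cost 1)
total = 3 + 18 + 2 + 1 = 24

Minimum assignment cost: 24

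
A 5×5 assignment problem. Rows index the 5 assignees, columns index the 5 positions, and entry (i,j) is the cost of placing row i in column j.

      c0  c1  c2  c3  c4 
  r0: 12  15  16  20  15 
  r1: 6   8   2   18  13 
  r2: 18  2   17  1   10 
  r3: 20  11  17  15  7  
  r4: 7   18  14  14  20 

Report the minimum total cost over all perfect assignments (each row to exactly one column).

optimal assignment: row0→col1 (cost 15), row1→col2 (cost 2), row2→col3 (cost 1), row3→col4 (cost 7), row4→col0 (cost 7)
total = 15 + 2 + 1 + 7 + 7 = 32

Minimum assignment cost: 32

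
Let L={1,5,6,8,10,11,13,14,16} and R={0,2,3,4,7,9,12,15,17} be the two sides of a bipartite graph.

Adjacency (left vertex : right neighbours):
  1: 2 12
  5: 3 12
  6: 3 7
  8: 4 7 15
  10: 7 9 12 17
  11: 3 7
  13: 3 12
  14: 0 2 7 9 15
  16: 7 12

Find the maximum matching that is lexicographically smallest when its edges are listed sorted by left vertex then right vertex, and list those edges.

Lex-smallest maximum matching: {(1,2), (5,3), (6,7), (8,4), (10,9), (13,12), (14,0)}

|M| = 7 (so the lex-smallest maximum matching has 7 edges)
process left vertices in ascending order; for each, take the smallest-labelled available neighbour that still permits 7 edges overall, or leave it unmatched if none does
lex-smallest matching: {1-2, 5-3, 6-7, 8-4, 10-9, 13-12, 14-0}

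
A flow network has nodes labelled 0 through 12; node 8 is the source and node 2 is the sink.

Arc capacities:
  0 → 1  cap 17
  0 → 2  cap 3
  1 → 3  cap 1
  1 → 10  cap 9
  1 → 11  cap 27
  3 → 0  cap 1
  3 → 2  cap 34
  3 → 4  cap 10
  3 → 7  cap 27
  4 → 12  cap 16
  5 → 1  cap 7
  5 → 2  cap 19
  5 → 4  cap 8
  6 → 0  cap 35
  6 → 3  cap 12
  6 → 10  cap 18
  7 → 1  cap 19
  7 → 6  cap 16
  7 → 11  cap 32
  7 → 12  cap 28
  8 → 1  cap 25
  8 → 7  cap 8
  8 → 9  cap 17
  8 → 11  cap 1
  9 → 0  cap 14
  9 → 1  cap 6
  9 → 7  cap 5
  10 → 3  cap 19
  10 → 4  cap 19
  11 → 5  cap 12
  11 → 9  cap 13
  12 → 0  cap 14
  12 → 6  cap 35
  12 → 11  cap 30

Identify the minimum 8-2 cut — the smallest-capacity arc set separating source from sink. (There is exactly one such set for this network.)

augment #1: 8→1→3→2 push 1
augment #2: 8→9→0→2 push 3
augment #3: 8→11→5→2 push 1
augment #4: 8→1→10→3→2 push 9
augment #5: 8→1→11→5→2 push 11
augment #6: 8→7→6→3→2 push 8
augment #7: 8→9→7→6→3→2 push 4
augment #8: 8→9→7→6→10→3→2 push 1
max flow = 38; residual-reachable set from 8 gives S-side
cut edges (S→T): {(0,2), (1,3), (1,10), (8,7), (9,7), (11,5)} total cap 38

Min-cut arcs: {(0,2), (1,3), (1,10), (8,7), (9,7), (11,5)} (total capacity 38)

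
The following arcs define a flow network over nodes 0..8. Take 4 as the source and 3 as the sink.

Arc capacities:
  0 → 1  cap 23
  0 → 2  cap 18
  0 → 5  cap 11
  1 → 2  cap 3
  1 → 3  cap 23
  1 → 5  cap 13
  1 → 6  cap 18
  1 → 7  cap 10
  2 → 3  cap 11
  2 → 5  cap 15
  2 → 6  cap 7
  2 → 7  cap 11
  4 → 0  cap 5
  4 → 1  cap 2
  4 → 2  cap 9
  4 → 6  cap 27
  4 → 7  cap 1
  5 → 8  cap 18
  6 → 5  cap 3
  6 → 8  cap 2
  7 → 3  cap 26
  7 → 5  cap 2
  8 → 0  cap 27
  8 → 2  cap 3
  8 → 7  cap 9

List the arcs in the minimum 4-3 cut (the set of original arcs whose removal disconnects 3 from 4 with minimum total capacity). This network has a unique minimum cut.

Min-cut arcs: {(4,0), (4,1), (4,2), (4,7), (6,5), (6,8)} (total capacity 22)

augment #1: 4→1→3 push 2
augment #2: 4→2→3 push 9
augment #3: 4→7→3 push 1
augment #4: 4→0→1→3 push 5
augment #5: 4→6→8→2→3 push 2
augment #6: 4→6→5→8→7→3 push 3
max flow = 22; residual-reachable set from 4 gives S-side
cut edges (S→T): {(4,0), (4,1), (4,2), (4,7), (6,5), (6,8)} total cap 22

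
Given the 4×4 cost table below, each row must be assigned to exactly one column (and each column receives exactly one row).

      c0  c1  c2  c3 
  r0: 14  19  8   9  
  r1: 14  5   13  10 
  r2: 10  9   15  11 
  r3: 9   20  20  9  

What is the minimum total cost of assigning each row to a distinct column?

optimal assignment: row0→col2 (cost 8), row1→col1 (cost 5), row2→col0 (cost 10), row3→col3 (cost 9)
total = 8 + 5 + 10 + 9 = 32

Minimum assignment cost: 32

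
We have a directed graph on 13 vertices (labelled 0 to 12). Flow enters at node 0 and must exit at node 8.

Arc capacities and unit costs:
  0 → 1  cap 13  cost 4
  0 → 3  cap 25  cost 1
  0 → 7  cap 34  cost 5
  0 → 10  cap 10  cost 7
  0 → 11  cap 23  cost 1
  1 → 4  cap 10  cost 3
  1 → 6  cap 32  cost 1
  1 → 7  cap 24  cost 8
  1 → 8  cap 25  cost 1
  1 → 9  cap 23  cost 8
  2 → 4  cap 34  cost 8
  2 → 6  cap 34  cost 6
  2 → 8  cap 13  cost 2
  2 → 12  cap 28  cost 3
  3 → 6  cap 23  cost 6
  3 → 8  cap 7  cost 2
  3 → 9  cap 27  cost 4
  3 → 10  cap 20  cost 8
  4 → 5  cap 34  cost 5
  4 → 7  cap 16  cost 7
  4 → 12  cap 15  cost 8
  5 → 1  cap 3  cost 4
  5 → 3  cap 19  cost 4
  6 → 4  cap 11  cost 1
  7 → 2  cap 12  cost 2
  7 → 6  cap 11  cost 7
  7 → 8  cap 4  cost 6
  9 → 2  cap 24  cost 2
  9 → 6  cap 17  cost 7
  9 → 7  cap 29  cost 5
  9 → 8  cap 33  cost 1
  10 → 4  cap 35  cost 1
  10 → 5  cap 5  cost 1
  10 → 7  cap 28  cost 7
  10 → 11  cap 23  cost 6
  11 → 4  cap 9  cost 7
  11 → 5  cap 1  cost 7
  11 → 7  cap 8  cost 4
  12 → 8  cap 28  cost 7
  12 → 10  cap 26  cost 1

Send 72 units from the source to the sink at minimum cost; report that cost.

Minimum cost for 72 units: 706

shortest-cost path #1: 0→3→8 push 7 @ unit cost 3 (adds 21)
shortest-cost path #2: 0→1→8 push 13 @ unit cost 5 (adds 65)
shortest-cost path #3: 0→3→9→8 push 18 @ unit cost 6 (adds 108)
shortest-cost path #4: 0→7→2→8 push 12 @ unit cost 9 (adds 108)
shortest-cost path #5: 0→7→8 push 4 @ unit cost 11 (adds 44)
shortest-cost path #6: 0→10→5→1→8 push 3 @ unit cost 13 (adds 39)
shortest-cost path #7: 0→10→5→3→9→8 push 2 @ unit cost 17 (adds 34)
shortest-cost path #8: 0→11→5→3→9→8 push 1 @ unit cost 17 (adds 17)
shortest-cost path #9: 0→10→4→5→3→9→8 push 5 @ unit cost 22 (adds 110)
shortest-cost path #10: 0→11→4→5→3→9→8 push 1 @ unit cost 22 (adds 22)
shortest-cost path #11: 0→11→4→12→8 push 6 @ unit cost 23 (adds 138)
total cost = 706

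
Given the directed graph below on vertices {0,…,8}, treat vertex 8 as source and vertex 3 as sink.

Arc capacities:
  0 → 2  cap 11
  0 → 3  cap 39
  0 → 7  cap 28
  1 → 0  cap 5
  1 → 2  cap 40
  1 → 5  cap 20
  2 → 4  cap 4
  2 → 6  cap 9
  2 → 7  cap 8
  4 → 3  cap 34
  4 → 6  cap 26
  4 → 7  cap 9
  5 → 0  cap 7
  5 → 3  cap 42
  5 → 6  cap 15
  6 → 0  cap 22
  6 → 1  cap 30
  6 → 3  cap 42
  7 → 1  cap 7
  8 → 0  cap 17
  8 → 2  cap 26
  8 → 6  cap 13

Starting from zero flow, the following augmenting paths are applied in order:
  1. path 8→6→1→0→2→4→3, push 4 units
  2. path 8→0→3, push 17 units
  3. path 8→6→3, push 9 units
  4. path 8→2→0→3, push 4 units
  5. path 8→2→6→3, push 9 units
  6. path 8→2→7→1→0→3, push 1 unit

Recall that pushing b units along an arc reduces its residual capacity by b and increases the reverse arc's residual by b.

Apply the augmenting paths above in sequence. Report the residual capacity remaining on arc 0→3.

Residual capacity of (0,3): 17

after path 1 (8→6→1→0→2→4→3, push 4): res(0,3)=39
after path 2 (8→0→3, push 17): res(0,3)=22
after path 3 (8→6→3, push 9): res(0,3)=22
after path 4 (8→2→0→3, push 4): res(0,3)=18
after path 5 (8→2→6→3, push 9): res(0,3)=18
after path 6 (8→2→7→1→0→3, push 1): res(0,3)=17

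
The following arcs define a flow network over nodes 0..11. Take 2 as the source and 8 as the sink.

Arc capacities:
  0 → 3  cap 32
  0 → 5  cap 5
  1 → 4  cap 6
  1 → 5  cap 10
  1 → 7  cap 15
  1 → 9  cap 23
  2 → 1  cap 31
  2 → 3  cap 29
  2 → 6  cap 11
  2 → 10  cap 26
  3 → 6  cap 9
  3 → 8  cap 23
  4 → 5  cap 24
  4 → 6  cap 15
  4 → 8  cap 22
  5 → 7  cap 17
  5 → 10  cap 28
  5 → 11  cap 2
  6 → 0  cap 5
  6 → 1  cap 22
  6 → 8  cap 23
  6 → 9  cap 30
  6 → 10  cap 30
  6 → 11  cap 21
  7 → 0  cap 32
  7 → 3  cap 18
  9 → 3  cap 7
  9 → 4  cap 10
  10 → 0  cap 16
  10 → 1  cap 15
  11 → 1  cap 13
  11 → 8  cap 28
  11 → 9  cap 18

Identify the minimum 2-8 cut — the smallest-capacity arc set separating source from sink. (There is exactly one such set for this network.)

Min-cut arcs: {(1,4), (2,6), (3,6), (3,8), (5,11), (9,4)} (total capacity 61)

augment #1: 2→3→8 push 23
augment #2: 2→6→8 push 11
augment #3: 2→1→4→8 push 6
augment #4: 2→3→6→8 push 6
augment #5: 2→1→5→11→8 push 2
augment #6: 2→1→9→4→8 push 10
augment #7: 2→1→7→3→6→8 push 3
max flow = 61; residual-reachable set from 2 gives S-side
cut edges (S→T): {(1,4), (2,6), (3,6), (3,8), (5,11), (9,4)} total cap 61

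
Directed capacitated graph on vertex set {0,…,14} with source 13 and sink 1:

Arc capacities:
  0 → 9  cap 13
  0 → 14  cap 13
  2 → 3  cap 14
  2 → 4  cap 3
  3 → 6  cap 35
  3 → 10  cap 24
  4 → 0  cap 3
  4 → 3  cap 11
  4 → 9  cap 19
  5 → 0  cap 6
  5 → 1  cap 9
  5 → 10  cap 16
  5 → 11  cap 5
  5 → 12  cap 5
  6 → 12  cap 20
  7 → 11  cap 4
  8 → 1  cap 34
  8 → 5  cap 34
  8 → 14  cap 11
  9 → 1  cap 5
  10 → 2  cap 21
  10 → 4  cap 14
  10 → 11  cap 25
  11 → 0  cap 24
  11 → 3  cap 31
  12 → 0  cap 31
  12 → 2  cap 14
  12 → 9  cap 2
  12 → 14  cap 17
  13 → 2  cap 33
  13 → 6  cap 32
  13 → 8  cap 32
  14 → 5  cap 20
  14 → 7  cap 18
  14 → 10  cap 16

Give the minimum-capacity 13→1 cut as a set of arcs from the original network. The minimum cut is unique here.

Min-cut arcs: {(5,1), (9,1), (13,8)} (total capacity 46)

augment #1: 13→8→1 push 32
augment #2: 13→2→4→9→1 push 3
augment #3: 13→6→12→9→1 push 2
augment #4: 13→6→12→14→5→1 push 9
max flow = 46; residual-reachable set from 13 gives S-side
cut edges (S→T): {(5,1), (9,1), (13,8)} total cap 46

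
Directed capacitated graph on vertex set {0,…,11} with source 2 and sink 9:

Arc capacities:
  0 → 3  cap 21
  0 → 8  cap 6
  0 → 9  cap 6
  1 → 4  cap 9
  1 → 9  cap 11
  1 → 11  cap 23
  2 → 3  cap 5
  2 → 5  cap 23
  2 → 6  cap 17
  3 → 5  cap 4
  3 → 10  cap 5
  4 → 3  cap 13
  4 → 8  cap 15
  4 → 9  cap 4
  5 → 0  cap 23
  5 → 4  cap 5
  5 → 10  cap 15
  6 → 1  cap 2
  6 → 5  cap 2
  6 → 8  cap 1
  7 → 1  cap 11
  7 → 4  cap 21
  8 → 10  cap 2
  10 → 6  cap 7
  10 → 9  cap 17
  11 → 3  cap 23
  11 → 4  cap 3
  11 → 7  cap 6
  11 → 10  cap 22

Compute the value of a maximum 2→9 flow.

augment #1: 2→3→10→9 bottleneck 5, total now 5
augment #2: 2→5→0→9 bottleneck 6, total now 11
augment #3: 2→5→4→9 bottleneck 4, total now 15
augment #4: 2→5→10→9 bottleneck 12, total now 27
augment #5: 2→6→1→9 bottleneck 2, total now 29

Maximum flow value: 29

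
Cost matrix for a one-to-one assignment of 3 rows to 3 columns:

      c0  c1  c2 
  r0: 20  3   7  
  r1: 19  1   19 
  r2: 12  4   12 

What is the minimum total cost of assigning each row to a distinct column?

optimal assignment: row0→col2 (cost 7), row1→col1 (cost 1), row2→col0 (cost 12)
total = 7 + 1 + 12 = 20

Minimum assignment cost: 20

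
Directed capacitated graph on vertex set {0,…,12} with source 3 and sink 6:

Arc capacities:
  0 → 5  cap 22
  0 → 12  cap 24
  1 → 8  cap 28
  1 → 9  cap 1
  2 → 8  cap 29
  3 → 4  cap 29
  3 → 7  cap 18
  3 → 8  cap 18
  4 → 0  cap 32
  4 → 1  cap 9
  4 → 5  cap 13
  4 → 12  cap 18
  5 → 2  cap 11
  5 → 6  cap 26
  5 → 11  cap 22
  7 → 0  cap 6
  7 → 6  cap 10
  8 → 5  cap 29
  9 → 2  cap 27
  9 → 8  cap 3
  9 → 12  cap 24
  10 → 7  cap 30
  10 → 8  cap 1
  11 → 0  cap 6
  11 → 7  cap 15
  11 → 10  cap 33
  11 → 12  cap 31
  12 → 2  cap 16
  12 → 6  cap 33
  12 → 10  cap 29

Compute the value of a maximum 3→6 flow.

augment #1: 3→7→6 bottleneck 10, total now 10
augment #2: 3→4→5→6 bottleneck 13, total now 23
augment #3: 3→4→12→6 bottleneck 16, total now 39
augment #4: 3→8→5→6 bottleneck 13, total now 52
augment #5: 3→7→0→12→6 bottleneck 6, total now 58
augment #6: 3→8→5→4→12→6 bottleneck 2, total now 60
augment #7: 3→8→5→11→12→6 bottleneck 3, total now 63

Maximum flow value: 63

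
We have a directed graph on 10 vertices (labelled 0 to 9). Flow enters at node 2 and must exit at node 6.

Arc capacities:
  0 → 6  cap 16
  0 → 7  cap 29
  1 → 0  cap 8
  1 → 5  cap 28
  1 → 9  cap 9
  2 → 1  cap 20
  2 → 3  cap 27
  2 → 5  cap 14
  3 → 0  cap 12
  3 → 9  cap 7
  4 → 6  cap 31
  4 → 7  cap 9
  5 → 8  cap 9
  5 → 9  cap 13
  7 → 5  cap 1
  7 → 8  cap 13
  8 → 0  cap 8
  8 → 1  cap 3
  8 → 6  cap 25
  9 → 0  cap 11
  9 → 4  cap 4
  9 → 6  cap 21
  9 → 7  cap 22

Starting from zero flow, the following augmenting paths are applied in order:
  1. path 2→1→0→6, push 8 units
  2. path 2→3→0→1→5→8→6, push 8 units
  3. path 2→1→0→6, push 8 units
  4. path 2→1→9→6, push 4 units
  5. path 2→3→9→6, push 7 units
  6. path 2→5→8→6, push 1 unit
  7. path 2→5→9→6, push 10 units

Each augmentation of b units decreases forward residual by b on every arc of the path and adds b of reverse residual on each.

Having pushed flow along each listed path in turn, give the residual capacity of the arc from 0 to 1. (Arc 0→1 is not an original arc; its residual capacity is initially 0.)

after path 1 (2→1→0→6, push 8): res(0,1)=8
after path 2 (2→3→0→1→5→8→6, push 8): res(0,1)=0
after path 3 (2→1→0→6, push 8): res(0,1)=8
after path 4 (2→1→9→6, push 4): res(0,1)=8
after path 5 (2→3→9→6, push 7): res(0,1)=8
after path 6 (2→5→8→6, push 1): res(0,1)=8
after path 7 (2→5→9→6, push 10): res(0,1)=8

Residual capacity of (0,1): 8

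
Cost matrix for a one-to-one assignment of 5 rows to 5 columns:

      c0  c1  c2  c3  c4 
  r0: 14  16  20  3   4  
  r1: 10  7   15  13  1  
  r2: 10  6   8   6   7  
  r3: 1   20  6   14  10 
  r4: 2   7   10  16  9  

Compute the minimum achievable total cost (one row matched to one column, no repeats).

optimal assignment: row0→col3 (cost 3), row1→col4 (cost 1), row2→col1 (cost 6), row3→col2 (cost 6), row4→col0 (cost 2)
total = 3 + 1 + 6 + 6 + 2 = 18

Minimum assignment cost: 18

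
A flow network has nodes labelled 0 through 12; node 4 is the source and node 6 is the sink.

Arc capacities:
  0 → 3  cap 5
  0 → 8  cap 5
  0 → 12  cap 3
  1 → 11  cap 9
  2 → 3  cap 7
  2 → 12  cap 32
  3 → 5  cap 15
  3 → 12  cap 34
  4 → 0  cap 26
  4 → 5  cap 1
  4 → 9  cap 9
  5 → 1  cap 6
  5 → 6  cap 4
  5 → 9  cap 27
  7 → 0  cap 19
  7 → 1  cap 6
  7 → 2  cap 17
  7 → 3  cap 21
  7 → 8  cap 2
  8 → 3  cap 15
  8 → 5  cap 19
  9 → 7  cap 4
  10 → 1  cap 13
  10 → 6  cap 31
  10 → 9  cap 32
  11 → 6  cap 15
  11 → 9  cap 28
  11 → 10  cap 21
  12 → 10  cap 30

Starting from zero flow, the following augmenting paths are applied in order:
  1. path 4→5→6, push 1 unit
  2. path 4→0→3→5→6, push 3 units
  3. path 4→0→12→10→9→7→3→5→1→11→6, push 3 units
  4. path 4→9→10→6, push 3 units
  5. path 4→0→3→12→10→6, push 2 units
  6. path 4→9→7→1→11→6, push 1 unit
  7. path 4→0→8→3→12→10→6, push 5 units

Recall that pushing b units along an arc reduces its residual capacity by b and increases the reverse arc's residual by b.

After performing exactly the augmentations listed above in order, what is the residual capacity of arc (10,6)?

Residual capacity of (10,6): 21

after path 1 (4→5→6, push 1): res(10,6)=31
after path 2 (4→0→3→5→6, push 3): res(10,6)=31
after path 3 (4→0→12→10→9→7→3→5→1→11→6, push 3): res(10,6)=31
after path 4 (4→9→10→6, push 3): res(10,6)=28
after path 5 (4→0→3→12→10→6, push 2): res(10,6)=26
after path 6 (4→9→7→1→11→6, push 1): res(10,6)=26
after path 7 (4→0→8→3→12→10→6, push 5): res(10,6)=21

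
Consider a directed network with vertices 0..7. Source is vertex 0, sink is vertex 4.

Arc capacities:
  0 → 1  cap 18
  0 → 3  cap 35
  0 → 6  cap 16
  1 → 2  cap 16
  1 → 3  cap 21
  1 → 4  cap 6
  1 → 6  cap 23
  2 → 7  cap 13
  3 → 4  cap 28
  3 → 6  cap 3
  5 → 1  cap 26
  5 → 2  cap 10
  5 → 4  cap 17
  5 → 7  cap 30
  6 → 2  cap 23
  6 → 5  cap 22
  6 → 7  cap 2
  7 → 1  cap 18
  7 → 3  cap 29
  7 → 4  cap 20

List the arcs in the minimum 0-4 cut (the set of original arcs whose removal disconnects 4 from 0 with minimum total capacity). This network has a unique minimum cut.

augment #1: 0→1→4 push 6
augment #2: 0→3→4 push 28
augment #3: 0→6→5→4 push 16
augment #4: 0→1→2→7→4 push 12
augment #5: 0→3→6→5→4 push 1
augment #6: 0→3→6→7→4 push 2
max flow = 65; residual-reachable set from 0 gives S-side
cut edges (S→T): {(0,1), (0,6), (3,4), (3,6)} total cap 65

Min-cut arcs: {(0,1), (0,6), (3,4), (3,6)} (total capacity 65)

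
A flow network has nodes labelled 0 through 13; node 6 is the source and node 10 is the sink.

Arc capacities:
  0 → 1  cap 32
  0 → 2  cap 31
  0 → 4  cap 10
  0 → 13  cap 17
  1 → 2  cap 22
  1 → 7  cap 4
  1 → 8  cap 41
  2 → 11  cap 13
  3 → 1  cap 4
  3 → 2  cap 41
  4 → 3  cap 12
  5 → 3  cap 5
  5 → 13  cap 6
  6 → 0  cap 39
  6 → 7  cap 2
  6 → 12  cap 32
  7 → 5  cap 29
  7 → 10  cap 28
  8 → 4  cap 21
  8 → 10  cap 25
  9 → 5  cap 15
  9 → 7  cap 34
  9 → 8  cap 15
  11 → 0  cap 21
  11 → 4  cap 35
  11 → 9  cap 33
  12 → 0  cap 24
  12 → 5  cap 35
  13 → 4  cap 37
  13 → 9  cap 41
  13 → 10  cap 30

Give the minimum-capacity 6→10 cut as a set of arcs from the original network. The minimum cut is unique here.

augment #1: 6→7→10 push 2
augment #2: 6→0→13→10 push 17
augment #3: 6→0→1→7→10 push 4
augment #4: 6→0→1→8→10 push 18
augment #5: 6→12→5→13→10 push 6
augment #6: 6→12→0→1→8→10 push 7
augment #7: 6→12→0→2→11→9→7→10 push 13
max flow = 67; residual-reachable set from 6 gives S-side
cut edges (S→T): {(0,13), (1,7), (2,11), (5,13), (6,7), (8,10)} total cap 67

Min-cut arcs: {(0,13), (1,7), (2,11), (5,13), (6,7), (8,10)} (total capacity 67)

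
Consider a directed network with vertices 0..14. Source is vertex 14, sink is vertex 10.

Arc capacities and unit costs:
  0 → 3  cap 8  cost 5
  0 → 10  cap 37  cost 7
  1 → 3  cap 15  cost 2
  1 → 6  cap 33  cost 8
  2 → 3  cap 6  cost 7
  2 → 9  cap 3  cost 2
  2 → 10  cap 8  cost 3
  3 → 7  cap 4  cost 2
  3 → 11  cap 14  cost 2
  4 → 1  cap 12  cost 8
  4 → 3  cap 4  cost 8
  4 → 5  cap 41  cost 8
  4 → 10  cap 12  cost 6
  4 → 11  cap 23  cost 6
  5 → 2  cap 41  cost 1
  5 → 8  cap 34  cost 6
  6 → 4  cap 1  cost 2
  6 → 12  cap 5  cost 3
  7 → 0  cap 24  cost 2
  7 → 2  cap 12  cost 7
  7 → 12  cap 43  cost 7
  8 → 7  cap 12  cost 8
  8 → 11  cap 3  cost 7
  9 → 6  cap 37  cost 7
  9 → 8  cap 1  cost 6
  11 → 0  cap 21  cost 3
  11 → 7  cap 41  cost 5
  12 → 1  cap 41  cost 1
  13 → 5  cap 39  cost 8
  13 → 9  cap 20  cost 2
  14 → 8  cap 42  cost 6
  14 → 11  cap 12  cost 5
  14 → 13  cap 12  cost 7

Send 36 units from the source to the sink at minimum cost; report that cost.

Minimum cost for 36 units: 701

shortest-cost path #1: 14→11→0→10 push 12 @ unit cost 15 (adds 180)
shortest-cost path #2: 14→13→5→2→10 push 8 @ unit cost 19 (adds 152)
shortest-cost path #3: 14→8→11→0→10 push 3 @ unit cost 23 (adds 69)
shortest-cost path #4: 14→8→7→0→10 push 12 @ unit cost 23 (adds 276)
shortest-cost path #5: 14→13→9→6→4→10 push 1 @ unit cost 24 (adds 24)
total cost = 701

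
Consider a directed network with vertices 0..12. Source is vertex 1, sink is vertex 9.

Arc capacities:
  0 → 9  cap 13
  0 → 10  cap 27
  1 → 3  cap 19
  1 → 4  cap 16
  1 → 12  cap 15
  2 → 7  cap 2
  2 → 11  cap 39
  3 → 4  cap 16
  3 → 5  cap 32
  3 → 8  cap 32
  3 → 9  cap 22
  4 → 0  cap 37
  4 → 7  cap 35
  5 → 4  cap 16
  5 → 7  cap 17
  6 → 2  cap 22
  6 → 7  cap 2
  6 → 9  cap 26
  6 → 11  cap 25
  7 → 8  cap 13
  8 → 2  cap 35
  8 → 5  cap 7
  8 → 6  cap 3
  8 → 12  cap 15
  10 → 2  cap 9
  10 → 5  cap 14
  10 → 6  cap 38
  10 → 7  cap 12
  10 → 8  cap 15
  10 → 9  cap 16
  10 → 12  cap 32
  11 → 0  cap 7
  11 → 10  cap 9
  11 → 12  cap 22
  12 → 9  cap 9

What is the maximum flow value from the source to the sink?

Maximum flow value: 44

augment #1: 1→3→9 bottleneck 19, total now 19
augment #2: 1→12→9 bottleneck 9, total now 28
augment #3: 1→4→0→9 bottleneck 13, total now 41
augment #4: 1→4→0→10→9 bottleneck 3, total now 44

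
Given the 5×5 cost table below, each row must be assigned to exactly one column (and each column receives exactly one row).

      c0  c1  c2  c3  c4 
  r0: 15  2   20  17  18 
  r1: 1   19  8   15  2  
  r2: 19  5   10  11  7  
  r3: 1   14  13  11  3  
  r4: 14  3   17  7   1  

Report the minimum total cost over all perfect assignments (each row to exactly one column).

optimal assignment: row0→col1 (cost 2), row1→col4 (cost 2), row2→col2 (cost 10), row3→col0 (cost 1), row4→col3 (cost 7)
total = 2 + 2 + 10 + 1 + 7 = 22

Minimum assignment cost: 22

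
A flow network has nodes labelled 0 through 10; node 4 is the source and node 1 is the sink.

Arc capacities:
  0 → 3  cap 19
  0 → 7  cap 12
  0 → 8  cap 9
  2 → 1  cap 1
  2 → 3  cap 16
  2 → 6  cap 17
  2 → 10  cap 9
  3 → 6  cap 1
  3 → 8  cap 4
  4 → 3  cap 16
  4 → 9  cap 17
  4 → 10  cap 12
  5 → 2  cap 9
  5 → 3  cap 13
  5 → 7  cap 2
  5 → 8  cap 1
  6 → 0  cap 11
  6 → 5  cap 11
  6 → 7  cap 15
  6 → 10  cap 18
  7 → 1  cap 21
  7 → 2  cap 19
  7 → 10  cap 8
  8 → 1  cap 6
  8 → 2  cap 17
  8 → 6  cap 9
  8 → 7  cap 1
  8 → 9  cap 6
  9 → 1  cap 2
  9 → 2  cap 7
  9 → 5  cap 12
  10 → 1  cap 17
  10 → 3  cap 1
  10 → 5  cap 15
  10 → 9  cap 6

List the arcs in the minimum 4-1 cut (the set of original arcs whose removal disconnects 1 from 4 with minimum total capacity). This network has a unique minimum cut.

augment #1: 4→9→1 push 2
augment #2: 4→10→1 push 12
augment #3: 4→3→8→1 push 4
augment #4: 4→9→2→1 push 1
augment #5: 4→3→6→7→1 push 1
augment #6: 4→9→2→10→1 push 5
augment #7: 4→9→5→7→1 push 2
augment #8: 4→9→5→8→1 push 1
augment #9: 4→9→2→6→7→1 push 1
augment #10: 4→9→5→2→6→7→1 push 5
max flow = 34; residual-reachable set from 4 gives S-side
cut edges (S→T): {(3,6), (3,8), (4,9), (4,10)} total cap 34

Min-cut arcs: {(3,6), (3,8), (4,9), (4,10)} (total capacity 34)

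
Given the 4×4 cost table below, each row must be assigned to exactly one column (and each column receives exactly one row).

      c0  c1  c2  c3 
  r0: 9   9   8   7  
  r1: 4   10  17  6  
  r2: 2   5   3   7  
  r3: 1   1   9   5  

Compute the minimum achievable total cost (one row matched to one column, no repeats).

optimal assignment: row0→col3 (cost 7), row1→col0 (cost 4), row2→col2 (cost 3), row3→col1 (cost 1)
total = 7 + 4 + 3 + 1 = 15

Minimum assignment cost: 15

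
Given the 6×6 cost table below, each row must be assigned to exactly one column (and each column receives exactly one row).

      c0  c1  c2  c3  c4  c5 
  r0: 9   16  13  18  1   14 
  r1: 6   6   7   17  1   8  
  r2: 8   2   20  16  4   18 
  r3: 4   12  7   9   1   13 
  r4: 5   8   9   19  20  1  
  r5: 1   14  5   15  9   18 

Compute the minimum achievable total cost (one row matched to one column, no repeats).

optimal assignment: row0→col4 (cost 1), row1→col2 (cost 7), row2→col1 (cost 2), row3→col3 (cost 9), row4→col5 (cost 1), row5→col0 (cost 1)
total = 1 + 7 + 2 + 9 + 1 + 1 = 21

Minimum assignment cost: 21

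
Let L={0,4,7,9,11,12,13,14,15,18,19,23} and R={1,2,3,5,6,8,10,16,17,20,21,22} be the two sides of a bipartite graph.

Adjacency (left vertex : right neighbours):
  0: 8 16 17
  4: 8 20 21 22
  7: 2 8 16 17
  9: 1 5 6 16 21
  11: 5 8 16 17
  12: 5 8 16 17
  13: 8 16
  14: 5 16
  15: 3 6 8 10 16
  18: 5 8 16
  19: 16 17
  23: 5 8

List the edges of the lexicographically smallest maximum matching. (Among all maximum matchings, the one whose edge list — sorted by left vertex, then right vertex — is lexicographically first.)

Lex-smallest maximum matching: {(0,8), (4,20), (7,2), (9,1), (11,5), (12,16), (15,3), (19,17)}

|M| = 8 (so the lex-smallest maximum matching has 8 edges)
process left vertices in ascending order; for each, take the smallest-labelled available neighbour that still permits 8 edges overall, or leave it unmatched if none does
lex-smallest matching: {0-8, 4-20, 7-2, 9-1, 11-5, 12-16, 15-3, 19-17}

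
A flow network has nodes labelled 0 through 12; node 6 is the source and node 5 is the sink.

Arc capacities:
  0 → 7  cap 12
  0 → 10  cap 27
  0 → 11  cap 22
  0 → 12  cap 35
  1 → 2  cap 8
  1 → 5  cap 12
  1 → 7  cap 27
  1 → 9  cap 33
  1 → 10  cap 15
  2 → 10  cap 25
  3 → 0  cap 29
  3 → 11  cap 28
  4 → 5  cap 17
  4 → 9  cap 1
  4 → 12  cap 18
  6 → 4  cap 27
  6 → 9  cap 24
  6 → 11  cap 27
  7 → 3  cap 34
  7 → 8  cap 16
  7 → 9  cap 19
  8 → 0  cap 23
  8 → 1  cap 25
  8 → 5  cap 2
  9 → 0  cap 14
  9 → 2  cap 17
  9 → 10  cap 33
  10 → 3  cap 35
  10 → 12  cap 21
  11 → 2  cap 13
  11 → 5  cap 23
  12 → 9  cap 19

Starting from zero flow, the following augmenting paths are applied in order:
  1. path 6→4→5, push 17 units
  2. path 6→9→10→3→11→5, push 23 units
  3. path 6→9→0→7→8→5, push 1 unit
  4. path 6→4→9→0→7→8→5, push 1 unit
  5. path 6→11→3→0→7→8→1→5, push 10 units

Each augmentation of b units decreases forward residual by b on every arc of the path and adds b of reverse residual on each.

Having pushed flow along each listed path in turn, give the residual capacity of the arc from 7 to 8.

Residual capacity of (7,8): 4

after path 1 (6→4→5, push 17): res(7,8)=16
after path 2 (6→9→10→3→11→5, push 23): res(7,8)=16
after path 3 (6→9→0→7→8→5, push 1): res(7,8)=15
after path 4 (6→4→9→0→7→8→5, push 1): res(7,8)=14
after path 5 (6→11→3→0→7→8→1→5, push 10): res(7,8)=4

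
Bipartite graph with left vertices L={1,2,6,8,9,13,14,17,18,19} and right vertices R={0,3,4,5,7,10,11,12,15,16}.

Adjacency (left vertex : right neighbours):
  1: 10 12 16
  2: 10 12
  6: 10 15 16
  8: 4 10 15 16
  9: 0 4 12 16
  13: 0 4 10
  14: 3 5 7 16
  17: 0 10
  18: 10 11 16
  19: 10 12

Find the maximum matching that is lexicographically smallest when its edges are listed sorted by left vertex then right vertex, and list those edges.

Lex-smallest maximum matching: {(1,10), (2,12), (6,15), (8,4), (9,16), (13,0), (14,3), (18,11)}

|M| = 8 (so the lex-smallest maximum matching has 8 edges)
process left vertices in ascending order; for each, take the smallest-labelled available neighbour that still permits 8 edges overall, or leave it unmatched if none does
lex-smallest matching: {1-10, 2-12, 6-15, 8-4, 9-16, 13-0, 14-3, 18-11}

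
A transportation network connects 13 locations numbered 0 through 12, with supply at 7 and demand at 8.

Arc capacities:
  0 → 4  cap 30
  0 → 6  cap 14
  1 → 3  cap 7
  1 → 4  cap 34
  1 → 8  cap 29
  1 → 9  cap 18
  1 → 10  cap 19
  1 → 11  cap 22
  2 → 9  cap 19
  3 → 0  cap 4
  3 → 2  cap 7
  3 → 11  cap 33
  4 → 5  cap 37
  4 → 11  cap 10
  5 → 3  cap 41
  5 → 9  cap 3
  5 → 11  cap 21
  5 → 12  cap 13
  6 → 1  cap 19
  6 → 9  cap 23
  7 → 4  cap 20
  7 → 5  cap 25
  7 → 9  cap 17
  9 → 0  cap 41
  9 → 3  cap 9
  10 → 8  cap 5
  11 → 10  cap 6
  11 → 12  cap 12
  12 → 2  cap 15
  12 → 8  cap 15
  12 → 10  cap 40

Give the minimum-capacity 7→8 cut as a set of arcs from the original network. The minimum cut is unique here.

augment #1: 7→5→12→8 push 13
augment #2: 7→4→11→10→8 push 5
augment #3: 7→4→11→12→8 push 2
augment #4: 7→9→0→6→1→8 push 14
max flow = 34; residual-reachable set from 7 gives S-side
cut edges (S→T): {(0,6), (10,8), (12,8)} total cap 34

Min-cut arcs: {(0,6), (10,8), (12,8)} (total capacity 34)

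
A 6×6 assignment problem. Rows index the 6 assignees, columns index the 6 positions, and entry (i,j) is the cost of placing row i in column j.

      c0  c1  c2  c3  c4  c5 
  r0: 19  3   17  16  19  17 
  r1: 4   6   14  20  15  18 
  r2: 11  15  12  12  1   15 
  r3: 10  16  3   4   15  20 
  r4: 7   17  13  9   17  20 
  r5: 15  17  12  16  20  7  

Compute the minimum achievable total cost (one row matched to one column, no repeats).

optimal assignment: row0→col1 (cost 3), row1→col0 (cost 4), row2→col4 (cost 1), row3→col2 (cost 3), row4→col3 (cost 9), row5→col5 (cost 7)
total = 3 + 4 + 1 + 3 + 9 + 7 = 27

Minimum assignment cost: 27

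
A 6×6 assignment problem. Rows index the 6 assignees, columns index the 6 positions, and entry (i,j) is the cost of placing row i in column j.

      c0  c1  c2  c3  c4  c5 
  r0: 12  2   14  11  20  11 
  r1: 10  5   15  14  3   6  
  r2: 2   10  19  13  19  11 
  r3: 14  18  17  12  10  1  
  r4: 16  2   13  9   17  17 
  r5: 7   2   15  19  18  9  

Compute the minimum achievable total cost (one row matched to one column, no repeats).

Minimum assignment cost: 31

optimal assignment: row0→col2 (cost 14), row1→col4 (cost 3), row2→col0 (cost 2), row3→col5 (cost 1), row4→col3 (cost 9), row5→col1 (cost 2)
total = 14 + 3 + 2 + 1 + 9 + 2 = 31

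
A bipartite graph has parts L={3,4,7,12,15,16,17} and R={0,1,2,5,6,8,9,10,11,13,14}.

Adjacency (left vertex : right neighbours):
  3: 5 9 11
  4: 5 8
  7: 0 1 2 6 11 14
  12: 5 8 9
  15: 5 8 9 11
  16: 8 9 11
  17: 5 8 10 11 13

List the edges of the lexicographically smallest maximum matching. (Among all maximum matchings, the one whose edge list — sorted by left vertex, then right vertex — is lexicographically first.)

|M| = 6 (so the lex-smallest maximum matching has 6 edges)
process left vertices in ascending order; for each, take the smallest-labelled available neighbour that still permits 6 edges overall, or leave it unmatched if none does
lex-smallest matching: {3-5, 4-8, 7-0, 12-9, 15-11, 17-10}

Lex-smallest maximum matching: {(3,5), (4,8), (7,0), (12,9), (15,11), (17,10)}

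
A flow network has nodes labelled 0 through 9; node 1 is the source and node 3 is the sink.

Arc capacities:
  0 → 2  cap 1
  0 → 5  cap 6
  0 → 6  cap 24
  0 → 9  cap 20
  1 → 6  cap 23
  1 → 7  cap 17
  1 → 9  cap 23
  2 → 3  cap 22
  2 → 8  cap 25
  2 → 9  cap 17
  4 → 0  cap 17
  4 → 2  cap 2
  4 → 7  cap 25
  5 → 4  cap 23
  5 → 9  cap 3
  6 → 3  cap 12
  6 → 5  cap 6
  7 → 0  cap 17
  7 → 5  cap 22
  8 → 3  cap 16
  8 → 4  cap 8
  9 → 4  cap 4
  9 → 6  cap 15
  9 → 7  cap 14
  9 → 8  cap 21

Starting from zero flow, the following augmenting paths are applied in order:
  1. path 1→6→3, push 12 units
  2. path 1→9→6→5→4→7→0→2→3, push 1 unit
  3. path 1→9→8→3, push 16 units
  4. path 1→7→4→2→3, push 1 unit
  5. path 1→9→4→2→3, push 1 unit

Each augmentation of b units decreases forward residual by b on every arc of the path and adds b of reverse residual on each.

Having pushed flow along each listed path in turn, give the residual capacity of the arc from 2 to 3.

Residual capacity of (2,3): 19

after path 1 (1→6→3, push 12): res(2,3)=22
after path 2 (1→9→6→5→4→7→0→2→3, push 1): res(2,3)=21
after path 3 (1→9→8→3, push 16): res(2,3)=21
after path 4 (1→7→4→2→3, push 1): res(2,3)=20
after path 5 (1→9→4→2→3, push 1): res(2,3)=19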